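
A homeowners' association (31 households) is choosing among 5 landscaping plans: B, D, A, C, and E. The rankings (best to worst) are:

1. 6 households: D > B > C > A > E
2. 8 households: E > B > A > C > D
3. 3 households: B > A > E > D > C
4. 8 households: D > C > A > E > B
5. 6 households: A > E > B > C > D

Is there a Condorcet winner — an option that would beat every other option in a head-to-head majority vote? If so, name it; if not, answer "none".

none

Checking pairwise contests:
E beats B 22–9.
B beats D 17–14.
B beats A 17–14.
B beats C 23–8.
A beats E 23–8.
Every option loses at least one head-to-head, so there is no Condorcet winner.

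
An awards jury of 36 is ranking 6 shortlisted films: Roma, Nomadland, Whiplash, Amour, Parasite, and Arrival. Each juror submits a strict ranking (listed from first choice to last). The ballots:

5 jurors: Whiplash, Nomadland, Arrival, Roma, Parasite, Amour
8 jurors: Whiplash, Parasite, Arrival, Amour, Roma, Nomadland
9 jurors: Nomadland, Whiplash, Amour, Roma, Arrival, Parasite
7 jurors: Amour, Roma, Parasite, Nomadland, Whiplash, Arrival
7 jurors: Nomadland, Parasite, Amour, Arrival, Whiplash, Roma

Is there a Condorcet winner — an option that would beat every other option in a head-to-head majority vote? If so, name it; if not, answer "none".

Nomadland vs Roma: 21–15 for Nomadland.
Nomadland vs Whiplash: 23–13 for Nomadland.
Nomadland vs Amour: 21–15 for Nomadland.
Nomadland vs Parasite: 21–15 for Nomadland.
Nomadland vs Arrival: 28–8 for Nomadland.
Nomadland beats every other option head-to-head.

Nomadland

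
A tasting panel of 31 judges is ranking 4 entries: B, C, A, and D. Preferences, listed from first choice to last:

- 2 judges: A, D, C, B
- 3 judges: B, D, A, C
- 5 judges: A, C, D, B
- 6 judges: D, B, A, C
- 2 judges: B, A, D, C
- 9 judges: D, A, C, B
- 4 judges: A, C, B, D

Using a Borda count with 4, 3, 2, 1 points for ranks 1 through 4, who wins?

A

B: 2·1 + 3·4 + 5·1 + 6·3 + 2·4 + 9·1 + 4·2 = 62
C: 2·2 + 3·1 + 5·3 + 6·1 + 2·1 + 9·2 + 4·3 = 60
A: 2·4 + 3·2 + 5·4 + 6·2 + 2·3 + 9·3 + 4·4 = 95
D: 2·3 + 3·3 + 5·2 + 6·4 + 2·2 + 9·4 + 4·1 = 93
A has the highest Borda score (95).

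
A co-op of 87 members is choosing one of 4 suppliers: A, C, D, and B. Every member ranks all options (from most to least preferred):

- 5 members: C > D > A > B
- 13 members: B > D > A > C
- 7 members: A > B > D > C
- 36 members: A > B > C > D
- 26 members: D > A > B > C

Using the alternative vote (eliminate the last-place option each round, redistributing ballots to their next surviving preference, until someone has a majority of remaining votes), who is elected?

Round 1: A 43, C 5, D 26, B 13. Eliminate C.
Round 2: A 43, D 31, B 13. Eliminate B.
Round 3: A 43, D 44. D has a majority.

D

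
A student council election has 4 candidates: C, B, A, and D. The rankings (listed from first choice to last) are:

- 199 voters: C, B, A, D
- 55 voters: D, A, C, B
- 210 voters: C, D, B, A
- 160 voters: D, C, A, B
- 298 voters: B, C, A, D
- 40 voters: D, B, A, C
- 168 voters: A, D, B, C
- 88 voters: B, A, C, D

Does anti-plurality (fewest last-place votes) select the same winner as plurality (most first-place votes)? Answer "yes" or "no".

Anti-plurality — last-place votes: C 208, B 215, A 210, D 585. Winner: C.
Plurality — first-place votes: C 409, B 386, A 168, D 255. Winner: C.
The two methods agree.

yes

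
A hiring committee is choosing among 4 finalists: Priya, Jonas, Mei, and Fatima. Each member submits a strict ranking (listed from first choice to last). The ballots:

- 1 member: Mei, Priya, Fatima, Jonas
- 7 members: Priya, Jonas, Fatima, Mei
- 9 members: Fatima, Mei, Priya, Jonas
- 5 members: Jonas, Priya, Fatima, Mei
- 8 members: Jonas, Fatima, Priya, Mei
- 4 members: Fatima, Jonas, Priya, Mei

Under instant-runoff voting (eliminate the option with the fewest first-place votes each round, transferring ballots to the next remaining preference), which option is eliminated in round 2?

Round 1: Priya 7, Jonas 13, Mei 1, Fatima 13. Eliminate Mei.
Round 2: Priya 8, Jonas 13, Fatima 13. Eliminate Priya.

Priya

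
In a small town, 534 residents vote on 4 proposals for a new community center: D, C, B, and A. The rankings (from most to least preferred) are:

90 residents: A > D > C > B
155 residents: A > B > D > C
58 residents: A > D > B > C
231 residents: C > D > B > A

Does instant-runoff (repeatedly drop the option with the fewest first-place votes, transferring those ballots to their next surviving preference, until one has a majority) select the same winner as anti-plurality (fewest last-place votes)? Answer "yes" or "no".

Instant-runoff — R1 D 0, C 231, B 0, A 303 (A winner). Winner: A.
Anti-plurality — last-place votes: D 0, C 213, B 90, A 231. Winner: D.
The two methods disagree.

no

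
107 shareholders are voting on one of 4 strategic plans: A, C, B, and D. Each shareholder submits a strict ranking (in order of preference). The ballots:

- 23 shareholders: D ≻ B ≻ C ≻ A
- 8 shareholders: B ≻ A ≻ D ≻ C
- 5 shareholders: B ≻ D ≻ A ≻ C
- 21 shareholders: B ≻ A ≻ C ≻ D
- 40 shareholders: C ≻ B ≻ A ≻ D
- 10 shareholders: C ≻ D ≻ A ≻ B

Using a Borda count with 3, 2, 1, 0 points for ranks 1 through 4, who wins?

B

A: 23·0 + 8·2 + 5·1 + 21·2 + 40·1 + 10·1 = 113
C: 23·1 + 8·0 + 5·0 + 21·1 + 40·3 + 10·3 = 194
B: 23·2 + 8·3 + 5·3 + 21·3 + 40·2 + 10·0 = 228
D: 23·3 + 8·1 + 5·2 + 21·0 + 40·0 + 10·2 = 107
B has the highest Borda score (228).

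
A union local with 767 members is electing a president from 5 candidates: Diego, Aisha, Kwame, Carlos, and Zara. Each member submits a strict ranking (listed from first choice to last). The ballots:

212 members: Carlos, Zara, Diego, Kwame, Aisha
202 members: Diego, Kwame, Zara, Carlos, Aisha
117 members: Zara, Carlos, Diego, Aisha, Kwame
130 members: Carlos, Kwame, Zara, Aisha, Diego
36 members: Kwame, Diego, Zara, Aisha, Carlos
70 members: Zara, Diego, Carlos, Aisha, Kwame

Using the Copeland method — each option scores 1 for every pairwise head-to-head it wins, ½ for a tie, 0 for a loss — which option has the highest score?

Zara

Diego: beats Aisha and Kwame; loses to Carlos and Zara → score 2.
Aisha: loses to Diego, Kwame, Carlos, and Zara → score 0.
Kwame: beats Aisha; loses to Diego, Carlos, and Zara → score 1.
Carlos: beats Diego, Aisha, and Kwame; loses to Zara → score 3.
Zara: beats Diego, Aisha, Kwame, and Carlos → score 4.
Zara has the best pairwise record.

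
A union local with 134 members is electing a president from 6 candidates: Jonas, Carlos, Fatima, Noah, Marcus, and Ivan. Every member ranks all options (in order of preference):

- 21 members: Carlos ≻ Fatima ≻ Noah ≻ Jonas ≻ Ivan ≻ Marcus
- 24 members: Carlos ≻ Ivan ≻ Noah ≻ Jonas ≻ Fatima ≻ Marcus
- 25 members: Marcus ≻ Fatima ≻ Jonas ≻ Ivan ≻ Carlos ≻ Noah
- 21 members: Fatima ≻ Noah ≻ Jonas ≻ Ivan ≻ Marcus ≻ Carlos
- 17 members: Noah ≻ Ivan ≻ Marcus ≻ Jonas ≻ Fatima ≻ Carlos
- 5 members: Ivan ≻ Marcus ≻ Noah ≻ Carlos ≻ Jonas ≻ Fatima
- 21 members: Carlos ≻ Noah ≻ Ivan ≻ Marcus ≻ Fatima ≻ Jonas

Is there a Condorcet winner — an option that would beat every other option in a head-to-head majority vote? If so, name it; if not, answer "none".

Checking pairwise contests:
Carlos beats Jonas 71–63.
Marcus beats Carlos 68–66.
Carlos beats Fatima 71–63.
Carlos beats Noah 91–43.
Noah beats Marcus 104–30.
Noah beats Ivan 80–54.
Every option loses at least one head-to-head, so there is no Condorcet winner.

none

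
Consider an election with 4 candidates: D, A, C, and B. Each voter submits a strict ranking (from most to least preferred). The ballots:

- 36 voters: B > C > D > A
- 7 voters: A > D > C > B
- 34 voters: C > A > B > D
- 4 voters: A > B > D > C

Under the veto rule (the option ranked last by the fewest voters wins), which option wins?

Last-place votes: D 34, A 36, C 4, B 7.
C is ranked last by the fewest voters, so C wins.

C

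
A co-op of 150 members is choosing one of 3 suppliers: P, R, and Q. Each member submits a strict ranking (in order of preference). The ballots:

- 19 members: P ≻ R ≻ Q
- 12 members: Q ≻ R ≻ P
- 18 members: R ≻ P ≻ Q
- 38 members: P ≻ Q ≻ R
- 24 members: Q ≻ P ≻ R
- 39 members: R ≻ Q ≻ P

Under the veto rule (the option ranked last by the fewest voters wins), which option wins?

Q

Last-place votes: P 51, R 62, Q 37.
Q is ranked last by the fewest voters, so Q wins.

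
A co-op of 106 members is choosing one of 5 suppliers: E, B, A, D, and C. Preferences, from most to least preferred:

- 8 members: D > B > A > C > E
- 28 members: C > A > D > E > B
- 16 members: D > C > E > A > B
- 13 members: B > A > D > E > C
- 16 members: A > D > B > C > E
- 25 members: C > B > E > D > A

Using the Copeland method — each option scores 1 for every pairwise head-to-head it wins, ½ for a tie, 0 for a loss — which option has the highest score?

C

E: loses to B, A, D, and C → score 0.
B: beats E; loses to A, D, and C → score 1.
A: beats E, B, and D; loses to C → score 3.
D: beats E and B; ties C; loses to A → score 2.5.
C: beats E, B, and A; ties D → score 3.5.
C has the best pairwise record.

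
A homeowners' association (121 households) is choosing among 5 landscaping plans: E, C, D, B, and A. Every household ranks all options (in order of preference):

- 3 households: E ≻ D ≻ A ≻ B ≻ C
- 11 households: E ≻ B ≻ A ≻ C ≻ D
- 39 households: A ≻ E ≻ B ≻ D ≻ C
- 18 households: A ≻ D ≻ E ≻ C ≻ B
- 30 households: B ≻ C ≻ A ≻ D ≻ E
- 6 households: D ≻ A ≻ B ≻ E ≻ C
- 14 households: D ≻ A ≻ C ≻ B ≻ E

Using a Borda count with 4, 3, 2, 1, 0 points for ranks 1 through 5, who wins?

A

E: 3·4 + 11·4 + 39·3 + 18·2 + 30·0 + 6·1 + 14·0 = 215
C: 3·0 + 11·1 + 39·0 + 18·1 + 30·3 + 6·0 + 14·2 = 147
D: 3·3 + 11·0 + 39·1 + 18·3 + 30·1 + 6·4 + 14·4 = 212
B: 3·1 + 11·3 + 39·2 + 18·0 + 30·4 + 6·2 + 14·1 = 260
A: 3·2 + 11·2 + 39·4 + 18·4 + 30·2 + 6·3 + 14·3 = 376
A has the highest Borda score (376).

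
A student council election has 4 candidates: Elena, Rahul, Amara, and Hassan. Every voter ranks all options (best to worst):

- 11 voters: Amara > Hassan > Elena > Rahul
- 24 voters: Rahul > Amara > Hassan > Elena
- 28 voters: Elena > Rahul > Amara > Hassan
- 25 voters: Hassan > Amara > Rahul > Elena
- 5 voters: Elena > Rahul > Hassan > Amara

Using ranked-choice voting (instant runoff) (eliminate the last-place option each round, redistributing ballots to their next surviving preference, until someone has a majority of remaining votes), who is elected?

Hassan

Round 1: Elena 33, Rahul 24, Amara 11, Hassan 25. Eliminate Amara.
Round 2: Elena 33, Rahul 24, Hassan 36. Eliminate Rahul.
Round 3: Elena 33, Hassan 60. Hassan has a majority.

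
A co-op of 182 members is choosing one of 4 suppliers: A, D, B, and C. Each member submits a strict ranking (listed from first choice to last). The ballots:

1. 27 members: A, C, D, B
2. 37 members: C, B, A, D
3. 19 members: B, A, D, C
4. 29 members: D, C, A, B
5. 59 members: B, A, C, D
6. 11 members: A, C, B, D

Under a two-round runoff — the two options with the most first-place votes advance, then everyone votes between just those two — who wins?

Round 1 first-place votes: A 38, D 29, B 78, C 37.
B and A advance.
Runoff: B is preferred to A by 115 voters; A by 67.
B wins the runoff.

B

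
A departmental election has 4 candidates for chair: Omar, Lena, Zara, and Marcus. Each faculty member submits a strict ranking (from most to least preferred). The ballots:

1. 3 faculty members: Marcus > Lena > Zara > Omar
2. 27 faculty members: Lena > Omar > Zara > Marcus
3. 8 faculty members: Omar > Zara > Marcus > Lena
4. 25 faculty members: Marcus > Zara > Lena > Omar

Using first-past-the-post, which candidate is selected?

Marcus

First-place votes: Omar 8, Lena 27, Zara 0, Marcus 28.
Marcus has the most first-place votes.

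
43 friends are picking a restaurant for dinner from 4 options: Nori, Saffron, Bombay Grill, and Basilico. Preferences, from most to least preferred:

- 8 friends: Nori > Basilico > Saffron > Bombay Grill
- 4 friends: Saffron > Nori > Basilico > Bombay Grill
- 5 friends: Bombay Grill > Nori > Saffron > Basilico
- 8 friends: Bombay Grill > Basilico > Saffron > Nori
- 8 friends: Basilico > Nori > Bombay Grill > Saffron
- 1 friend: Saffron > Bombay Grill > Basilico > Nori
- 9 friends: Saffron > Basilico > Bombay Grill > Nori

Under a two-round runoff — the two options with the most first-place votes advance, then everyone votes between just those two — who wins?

Round 1 first-place votes: Nori 8, Saffron 14, Bombay Grill 13, Basilico 8.
Saffron and Bombay Grill advance.
Runoff: Saffron is preferred to Bombay Grill by 22 voters; Bombay Grill by 21.
Saffron wins the runoff.

Saffron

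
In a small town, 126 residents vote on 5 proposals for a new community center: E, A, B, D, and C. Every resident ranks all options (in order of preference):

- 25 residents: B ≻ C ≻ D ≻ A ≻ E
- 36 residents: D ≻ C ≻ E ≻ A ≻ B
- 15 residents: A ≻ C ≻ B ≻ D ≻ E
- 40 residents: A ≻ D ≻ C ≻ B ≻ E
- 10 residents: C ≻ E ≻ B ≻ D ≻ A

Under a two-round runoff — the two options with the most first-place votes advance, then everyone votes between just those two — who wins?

Round 1 first-place votes: E 0, A 55, B 25, D 36, C 10.
A and D advance.
Runoff: A is preferred to D by 55 voters; D by 71.
D wins the runoff.

D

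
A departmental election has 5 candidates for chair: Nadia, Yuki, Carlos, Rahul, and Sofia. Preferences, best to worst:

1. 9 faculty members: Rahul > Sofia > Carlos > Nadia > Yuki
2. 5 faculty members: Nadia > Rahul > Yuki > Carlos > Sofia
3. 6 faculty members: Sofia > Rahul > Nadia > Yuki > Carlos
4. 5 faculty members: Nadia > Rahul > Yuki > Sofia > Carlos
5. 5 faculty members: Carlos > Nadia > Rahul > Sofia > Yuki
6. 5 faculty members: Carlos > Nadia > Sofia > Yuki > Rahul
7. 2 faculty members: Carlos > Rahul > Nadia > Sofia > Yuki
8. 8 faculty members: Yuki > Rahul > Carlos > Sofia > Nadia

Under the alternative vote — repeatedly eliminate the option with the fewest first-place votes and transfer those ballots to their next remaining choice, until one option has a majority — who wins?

Rahul

Round 1: Nadia 10, Yuki 8, Carlos 12, Rahul 9, Sofia 6. Eliminate Sofia.
Round 2: Nadia 10, Yuki 8, Carlos 12, Rahul 15. Eliminate Yuki.
Round 3: Nadia 10, Carlos 12, Rahul 23. Rahul has a majority.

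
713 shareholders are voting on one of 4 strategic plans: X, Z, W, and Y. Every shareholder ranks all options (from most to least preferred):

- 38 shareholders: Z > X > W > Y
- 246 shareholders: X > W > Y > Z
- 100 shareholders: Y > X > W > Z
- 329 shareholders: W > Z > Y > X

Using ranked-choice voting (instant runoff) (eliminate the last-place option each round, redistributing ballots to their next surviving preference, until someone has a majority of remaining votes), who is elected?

Round 1: X 246, Z 38, W 329, Y 100. Eliminate Z.
Round 2: X 284, W 329, Y 100. Eliminate Y.
Round 3: X 384, W 329. X has a majority.

X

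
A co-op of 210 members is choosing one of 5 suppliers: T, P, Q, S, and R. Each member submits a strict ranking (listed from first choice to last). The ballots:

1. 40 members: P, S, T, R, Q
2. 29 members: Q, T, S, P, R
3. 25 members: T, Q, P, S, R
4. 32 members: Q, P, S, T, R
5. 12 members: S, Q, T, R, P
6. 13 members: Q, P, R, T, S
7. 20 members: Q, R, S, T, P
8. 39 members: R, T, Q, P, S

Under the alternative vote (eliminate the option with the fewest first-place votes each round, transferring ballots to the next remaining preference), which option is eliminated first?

Round 1: T 25, P 40, Q 94, S 12, R 39. Eliminate S.

S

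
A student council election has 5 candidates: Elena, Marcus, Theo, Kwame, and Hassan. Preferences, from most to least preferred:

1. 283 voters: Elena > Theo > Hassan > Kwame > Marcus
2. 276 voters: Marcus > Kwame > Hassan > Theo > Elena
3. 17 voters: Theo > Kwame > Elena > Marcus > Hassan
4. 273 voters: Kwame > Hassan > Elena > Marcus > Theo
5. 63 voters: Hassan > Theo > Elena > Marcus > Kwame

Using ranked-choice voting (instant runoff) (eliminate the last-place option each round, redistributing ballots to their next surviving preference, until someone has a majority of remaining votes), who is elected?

Round 1: Elena 283, Marcus 276, Theo 17, Kwame 273, Hassan 63. Eliminate Theo.
Round 2: Elena 283, Marcus 276, Kwame 290, Hassan 63. Eliminate Hassan.
Round 3: Elena 346, Marcus 276, Kwame 290. Eliminate Marcus.
Round 4: Elena 346, Kwame 566. Kwame has a majority.

Kwame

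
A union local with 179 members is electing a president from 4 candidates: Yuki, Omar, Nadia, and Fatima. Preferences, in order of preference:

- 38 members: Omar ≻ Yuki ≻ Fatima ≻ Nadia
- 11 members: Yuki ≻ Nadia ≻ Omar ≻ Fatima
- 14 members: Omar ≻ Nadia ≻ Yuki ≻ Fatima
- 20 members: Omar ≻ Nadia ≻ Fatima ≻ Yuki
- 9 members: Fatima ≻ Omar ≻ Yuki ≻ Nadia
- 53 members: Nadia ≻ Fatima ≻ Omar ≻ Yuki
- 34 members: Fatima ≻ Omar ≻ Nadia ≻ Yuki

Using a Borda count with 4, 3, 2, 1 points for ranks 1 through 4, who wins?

Omar

Yuki: 38·3 + 11·4 + 14·2 + 20·1 + 9·2 + 53·1 + 34·1 = 311
Omar: 38·4 + 11·2 + 14·4 + 20·4 + 9·3 + 53·2 + 34·3 = 545
Nadia: 38·1 + 11·3 + 14·3 + 20·3 + 9·1 + 53·4 + 34·2 = 462
Fatima: 38·2 + 11·1 + 14·1 + 20·2 + 9·4 + 53·3 + 34·4 = 472
Omar has the highest Borda score (545).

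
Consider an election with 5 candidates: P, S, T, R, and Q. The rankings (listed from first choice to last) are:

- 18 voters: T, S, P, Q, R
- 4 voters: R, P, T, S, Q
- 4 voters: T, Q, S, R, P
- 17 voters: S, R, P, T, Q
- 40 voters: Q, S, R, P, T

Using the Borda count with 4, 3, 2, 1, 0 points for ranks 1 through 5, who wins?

P: 18·2 + 4·3 + 4·0 + 17·2 + 40·1 = 122
S: 18·3 + 4·1 + 4·2 + 17·4 + 40·3 = 254
T: 18·4 + 4·2 + 4·4 + 17·1 + 40·0 = 113
R: 18·0 + 4·4 + 4·1 + 17·3 + 40·2 = 151
Q: 18·1 + 4·0 + 4·3 + 17·0 + 40·4 = 190
S has the highest Borda score (254).

S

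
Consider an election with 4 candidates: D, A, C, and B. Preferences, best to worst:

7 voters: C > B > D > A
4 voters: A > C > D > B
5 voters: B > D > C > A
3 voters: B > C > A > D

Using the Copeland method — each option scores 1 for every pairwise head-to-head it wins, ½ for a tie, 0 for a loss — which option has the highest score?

C

D: beats A; loses to C and B → score 1.
A: loses to D, C, and B → score 0.
C: beats D, A, and B → score 3.
B: beats D and A; loses to C → score 2.
C has the best pairwise record.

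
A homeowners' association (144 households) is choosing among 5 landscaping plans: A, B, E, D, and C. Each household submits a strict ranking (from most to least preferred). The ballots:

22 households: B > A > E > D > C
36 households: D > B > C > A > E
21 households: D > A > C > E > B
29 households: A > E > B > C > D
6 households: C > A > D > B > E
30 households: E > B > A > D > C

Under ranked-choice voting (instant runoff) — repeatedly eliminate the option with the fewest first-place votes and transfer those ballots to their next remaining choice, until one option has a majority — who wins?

A

Round 1: A 29, B 22, E 30, D 57, C 6. Eliminate C.
Round 2: A 35, B 22, E 30, D 57. Eliminate B.
Round 3: A 57, E 30, D 57. Eliminate E.
Round 4: A 87, D 57. A has a majority.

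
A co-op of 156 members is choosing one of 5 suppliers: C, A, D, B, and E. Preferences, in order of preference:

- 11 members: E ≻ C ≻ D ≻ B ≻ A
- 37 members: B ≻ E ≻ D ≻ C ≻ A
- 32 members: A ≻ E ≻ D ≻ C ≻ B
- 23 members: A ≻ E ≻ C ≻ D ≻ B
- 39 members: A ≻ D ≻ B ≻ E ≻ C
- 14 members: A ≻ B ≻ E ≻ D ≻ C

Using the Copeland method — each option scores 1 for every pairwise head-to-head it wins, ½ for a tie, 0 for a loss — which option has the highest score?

A

C: loses to A, D, B, and E → score 0.
A: beats C, D, B, and E → score 4.
D: beats C and B; loses to A and E → score 2.
B: beats C and E; loses to A and D → score 2.
E: beats C and D; loses to A and B → score 2.
A has the best pairwise record.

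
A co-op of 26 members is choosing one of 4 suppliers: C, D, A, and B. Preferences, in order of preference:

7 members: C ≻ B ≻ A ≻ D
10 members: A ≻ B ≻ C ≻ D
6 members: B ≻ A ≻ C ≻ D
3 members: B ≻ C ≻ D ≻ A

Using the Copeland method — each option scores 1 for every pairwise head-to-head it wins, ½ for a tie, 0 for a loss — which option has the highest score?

C: beats D; loses to A and B → score 1.
D: loses to C, A, and B → score 0.
A: beats C and D; loses to B → score 2.
B: beats C, D, and A → score 3.
B has the best pairwise record.

B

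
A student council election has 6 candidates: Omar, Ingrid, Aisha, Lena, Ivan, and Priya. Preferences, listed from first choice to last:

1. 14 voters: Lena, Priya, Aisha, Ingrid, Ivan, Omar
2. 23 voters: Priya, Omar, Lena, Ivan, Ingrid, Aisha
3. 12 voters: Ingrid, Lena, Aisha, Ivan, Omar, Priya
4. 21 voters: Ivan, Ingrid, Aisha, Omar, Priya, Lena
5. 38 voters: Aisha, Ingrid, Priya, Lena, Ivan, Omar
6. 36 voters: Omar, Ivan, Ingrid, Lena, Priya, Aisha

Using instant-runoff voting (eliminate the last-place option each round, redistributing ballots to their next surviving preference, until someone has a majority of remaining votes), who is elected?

Round 1: Omar 36, Ingrid 12, Aisha 38, Lena 14, Ivan 21, Priya 23. Eliminate Ingrid.
Round 2: Omar 36, Aisha 38, Lena 26, Ivan 21, Priya 23. Eliminate Ivan.
Round 3: Omar 36, Aisha 59, Lena 26, Priya 23. Eliminate Priya.
Round 4: Omar 59, Aisha 59, Lena 26. Eliminate Lena.
Round 5: Omar 59, Aisha 85. Aisha has a majority.

Aisha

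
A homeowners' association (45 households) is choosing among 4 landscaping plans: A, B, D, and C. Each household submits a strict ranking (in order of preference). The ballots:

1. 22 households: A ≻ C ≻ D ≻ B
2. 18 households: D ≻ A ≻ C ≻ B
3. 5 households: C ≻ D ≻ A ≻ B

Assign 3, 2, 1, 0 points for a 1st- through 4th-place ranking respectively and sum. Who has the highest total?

A

A: 22·3 + 18·2 + 5·1 = 107
B: 22·0 + 18·0 + 5·0 = 0
D: 22·1 + 18·3 + 5·2 = 86
C: 22·2 + 18·1 + 5·3 = 77
A has the highest Borda score (107).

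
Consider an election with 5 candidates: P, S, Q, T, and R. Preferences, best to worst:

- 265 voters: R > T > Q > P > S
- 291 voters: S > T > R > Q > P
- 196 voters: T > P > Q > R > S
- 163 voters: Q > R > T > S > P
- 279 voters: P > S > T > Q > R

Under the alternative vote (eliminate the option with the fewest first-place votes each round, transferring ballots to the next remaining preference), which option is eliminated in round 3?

S

Round 1: P 279, S 291, Q 163, T 196, R 265. Eliminate Q.
Round 2: P 279, S 291, T 196, R 428. Eliminate T.
Round 3: P 475, S 291, R 428. Eliminate S.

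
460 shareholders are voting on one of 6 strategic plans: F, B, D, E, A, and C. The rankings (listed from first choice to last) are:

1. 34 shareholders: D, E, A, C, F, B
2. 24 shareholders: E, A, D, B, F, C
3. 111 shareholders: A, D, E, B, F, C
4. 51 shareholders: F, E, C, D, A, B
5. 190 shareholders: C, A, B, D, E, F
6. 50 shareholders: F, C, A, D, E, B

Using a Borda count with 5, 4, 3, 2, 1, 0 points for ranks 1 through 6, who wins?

A

F: 34·1 + 24·1 + 111·1 + 51·5 + 190·0 + 50·5 = 674
B: 34·0 + 24·2 + 111·2 + 51·0 + 190·3 + 50·0 = 840
D: 34·5 + 24·3 + 111·4 + 51·2 + 190·2 + 50·2 = 1268
E: 34·4 + 24·5 + 111·3 + 51·4 + 190·1 + 50·1 = 1033
A: 34·3 + 24·4 + 111·5 + 51·1 + 190·4 + 50·3 = 1714
C: 34·2 + 24·0 + 111·0 + 51·3 + 190·5 + 50·4 = 1371
A has the highest Borda score (1714).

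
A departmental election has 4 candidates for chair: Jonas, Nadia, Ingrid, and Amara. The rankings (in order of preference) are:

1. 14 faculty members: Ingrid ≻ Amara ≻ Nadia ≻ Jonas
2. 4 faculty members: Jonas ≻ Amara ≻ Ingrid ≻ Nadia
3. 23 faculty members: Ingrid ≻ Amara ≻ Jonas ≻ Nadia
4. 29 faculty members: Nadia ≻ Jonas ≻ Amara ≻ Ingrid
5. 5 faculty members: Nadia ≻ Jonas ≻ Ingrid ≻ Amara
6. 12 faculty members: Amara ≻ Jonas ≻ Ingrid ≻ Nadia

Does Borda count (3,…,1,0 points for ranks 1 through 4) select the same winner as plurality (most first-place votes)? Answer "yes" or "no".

Borda — scores: Jonas 127, Nadia 116, Ingrid 132, Amara 147. Winner: Amara.
Plurality — first-place votes: Jonas 4, Nadia 34, Ingrid 37, Amara 12. Winner: Ingrid.
The two methods disagree.

no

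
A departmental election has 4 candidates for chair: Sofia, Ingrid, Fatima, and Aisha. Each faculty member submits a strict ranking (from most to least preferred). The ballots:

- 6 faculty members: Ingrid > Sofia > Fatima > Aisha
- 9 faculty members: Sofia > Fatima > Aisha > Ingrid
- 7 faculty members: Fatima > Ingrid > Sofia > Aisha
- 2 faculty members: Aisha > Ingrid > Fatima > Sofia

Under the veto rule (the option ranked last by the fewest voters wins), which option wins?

Fatima

Last-place votes: Sofia 2, Ingrid 9, Fatima 0, Aisha 13.
Fatima is ranked last by the fewest voters, so Fatima wins.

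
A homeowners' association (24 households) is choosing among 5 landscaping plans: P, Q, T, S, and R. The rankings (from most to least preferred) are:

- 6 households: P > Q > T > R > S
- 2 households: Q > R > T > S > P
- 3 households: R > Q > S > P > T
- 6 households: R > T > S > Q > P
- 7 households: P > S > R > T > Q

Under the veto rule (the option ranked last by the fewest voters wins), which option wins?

Last-place votes: P 8, Q 7, T 3, S 6, R 0.
R is ranked last by the fewest voters, so R wins.

R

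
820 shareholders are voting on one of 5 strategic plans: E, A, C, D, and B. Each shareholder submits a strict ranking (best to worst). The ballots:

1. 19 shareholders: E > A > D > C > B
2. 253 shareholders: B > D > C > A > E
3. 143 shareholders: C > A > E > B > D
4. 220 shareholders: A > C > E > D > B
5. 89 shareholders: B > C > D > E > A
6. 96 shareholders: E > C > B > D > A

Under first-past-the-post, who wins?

B

First-place votes: E 115, A 220, C 143, D 0, B 342.
B has the most first-place votes.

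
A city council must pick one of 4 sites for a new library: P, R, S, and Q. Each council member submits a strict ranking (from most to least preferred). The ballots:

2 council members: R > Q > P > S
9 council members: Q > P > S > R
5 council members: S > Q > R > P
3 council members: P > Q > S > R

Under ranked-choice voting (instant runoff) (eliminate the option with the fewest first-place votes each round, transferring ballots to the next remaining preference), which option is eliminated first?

Round 1: P 3, R 2, S 5, Q 9. Eliminate R.

R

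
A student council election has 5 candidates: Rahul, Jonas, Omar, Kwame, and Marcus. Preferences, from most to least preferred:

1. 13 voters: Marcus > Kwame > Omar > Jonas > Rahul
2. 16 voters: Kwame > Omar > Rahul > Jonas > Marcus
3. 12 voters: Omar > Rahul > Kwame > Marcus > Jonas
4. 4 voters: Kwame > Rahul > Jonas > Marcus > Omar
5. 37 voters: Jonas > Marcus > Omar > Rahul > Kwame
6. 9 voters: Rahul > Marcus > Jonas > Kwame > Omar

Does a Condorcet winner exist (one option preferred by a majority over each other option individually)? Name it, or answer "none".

Jonas

Jonas vs Rahul: 50–41 for Jonas.
Jonas vs Omar: 50–41 for Jonas.
Jonas vs Kwame: 46–45 for Jonas.
Jonas vs Marcus: 57–34 for Jonas.
Jonas beats every other option head-to-head.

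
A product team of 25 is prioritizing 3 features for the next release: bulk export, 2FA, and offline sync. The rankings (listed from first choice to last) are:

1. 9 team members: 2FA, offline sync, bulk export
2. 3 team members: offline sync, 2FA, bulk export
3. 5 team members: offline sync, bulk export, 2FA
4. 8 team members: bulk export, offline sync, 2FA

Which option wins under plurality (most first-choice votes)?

2FA

First-place votes: bulk export 8, 2FA 9, offline sync 8.
2FA has the most first-place votes.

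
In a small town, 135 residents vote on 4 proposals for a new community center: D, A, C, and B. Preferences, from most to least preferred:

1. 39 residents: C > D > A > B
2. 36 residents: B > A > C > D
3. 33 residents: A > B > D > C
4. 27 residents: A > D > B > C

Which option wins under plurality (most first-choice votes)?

First-place votes: D 0, A 60, C 39, B 36.
A has the most first-place votes.

A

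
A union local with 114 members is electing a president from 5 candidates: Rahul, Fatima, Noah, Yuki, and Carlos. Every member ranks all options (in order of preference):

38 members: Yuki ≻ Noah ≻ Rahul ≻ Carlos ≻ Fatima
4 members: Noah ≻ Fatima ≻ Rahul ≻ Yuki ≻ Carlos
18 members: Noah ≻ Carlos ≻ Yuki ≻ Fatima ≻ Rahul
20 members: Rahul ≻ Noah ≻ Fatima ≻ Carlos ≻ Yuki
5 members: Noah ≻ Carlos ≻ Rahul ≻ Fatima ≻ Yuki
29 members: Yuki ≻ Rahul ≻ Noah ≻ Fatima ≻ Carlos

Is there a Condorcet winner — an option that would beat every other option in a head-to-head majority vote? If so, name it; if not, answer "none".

Yuki

Yuki vs Rahul: 85–29 for Yuki.
Yuki vs Fatima: 85–29 for Yuki.
Yuki vs Noah: 67–47 for Yuki.
Yuki vs Carlos: 71–43 for Yuki.
Yuki beats every other option head-to-head.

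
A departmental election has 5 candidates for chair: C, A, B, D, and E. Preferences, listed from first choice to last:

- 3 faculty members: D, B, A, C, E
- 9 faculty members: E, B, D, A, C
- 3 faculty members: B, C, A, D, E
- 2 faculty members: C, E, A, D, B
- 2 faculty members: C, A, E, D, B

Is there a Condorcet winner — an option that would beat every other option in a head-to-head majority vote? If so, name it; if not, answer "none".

Checking pairwise contests:
A beats C 12–7.
B beats A 15–4.
E beats B 13–6.
B beats D 12–7.
C beats E 10–9.
Every option loses at least one head-to-head, so there is no Condorcet winner.

none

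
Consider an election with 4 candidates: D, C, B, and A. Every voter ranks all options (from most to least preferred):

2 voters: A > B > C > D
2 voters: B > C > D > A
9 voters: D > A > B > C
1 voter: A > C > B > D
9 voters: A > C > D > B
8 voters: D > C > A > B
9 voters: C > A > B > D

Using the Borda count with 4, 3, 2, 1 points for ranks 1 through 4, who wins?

A

D: 2·1 + 2·2 + 9·4 + 1·1 + 9·2 + 8·4 + 9·1 = 102
C: 2·2 + 2·3 + 9·1 + 1·3 + 9·3 + 8·3 + 9·4 = 109
B: 2·3 + 2·4 + 9·2 + 1·2 + 9·1 + 8·1 + 9·2 = 69
A: 2·4 + 2·1 + 9·3 + 1·4 + 9·4 + 8·2 + 9·3 = 120
A has the highest Borda score (120).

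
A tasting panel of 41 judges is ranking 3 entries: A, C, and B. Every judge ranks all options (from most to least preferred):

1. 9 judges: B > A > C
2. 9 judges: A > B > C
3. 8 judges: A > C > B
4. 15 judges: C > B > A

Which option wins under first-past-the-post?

A

First-place votes: A 17, C 15, B 9.
A has the most first-place votes.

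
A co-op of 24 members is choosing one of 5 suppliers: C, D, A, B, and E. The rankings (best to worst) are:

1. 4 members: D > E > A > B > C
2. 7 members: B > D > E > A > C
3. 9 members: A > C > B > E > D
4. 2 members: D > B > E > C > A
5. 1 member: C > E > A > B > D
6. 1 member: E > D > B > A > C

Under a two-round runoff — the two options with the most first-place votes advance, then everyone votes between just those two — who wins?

A

Round 1 first-place votes: C 1, D 6, A 9, B 7, E 1.
A and B advance.
Runoff: A is preferred to B by 14 voters; B by 10.
A wins the runoff.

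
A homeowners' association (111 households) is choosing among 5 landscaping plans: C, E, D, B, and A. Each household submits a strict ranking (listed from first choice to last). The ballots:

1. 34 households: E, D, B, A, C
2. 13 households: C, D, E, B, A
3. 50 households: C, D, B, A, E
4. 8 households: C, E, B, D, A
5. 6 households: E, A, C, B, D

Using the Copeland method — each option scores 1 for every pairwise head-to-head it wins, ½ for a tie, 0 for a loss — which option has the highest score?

C: beats E, D, B, and A → score 4.
E: beats B and A; loses to C and D → score 2.
D: beats E, B, and A; loses to C → score 3.
B: beats A; loses to C, E, and D → score 1.
A: loses to C, E, D, and B → score 0.
C has the best pairwise record.

C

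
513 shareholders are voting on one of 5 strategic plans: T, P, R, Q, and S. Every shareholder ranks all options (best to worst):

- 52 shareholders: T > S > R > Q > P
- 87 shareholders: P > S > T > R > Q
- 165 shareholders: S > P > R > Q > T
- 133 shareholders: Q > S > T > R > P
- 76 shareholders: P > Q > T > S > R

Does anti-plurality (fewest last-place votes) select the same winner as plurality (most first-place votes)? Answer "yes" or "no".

Anti-plurality — last-place votes: T 165, P 185, R 76, Q 87, S 0. Winner: S.
Plurality — first-place votes: T 52, P 163, R 0, Q 133, S 165. Winner: S.
The two methods agree.

yes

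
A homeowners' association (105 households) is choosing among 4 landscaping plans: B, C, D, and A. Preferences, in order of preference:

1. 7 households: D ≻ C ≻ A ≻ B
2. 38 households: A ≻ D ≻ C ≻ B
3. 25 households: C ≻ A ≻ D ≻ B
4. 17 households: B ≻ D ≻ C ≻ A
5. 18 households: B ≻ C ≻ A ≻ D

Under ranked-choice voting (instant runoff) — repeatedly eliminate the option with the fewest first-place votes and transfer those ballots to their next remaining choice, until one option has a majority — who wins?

A

Round 1: B 35, C 25, D 7, A 38. Eliminate D.
Round 2: B 35, C 32, A 38. Eliminate C.
Round 3: B 35, A 70. A has a majority.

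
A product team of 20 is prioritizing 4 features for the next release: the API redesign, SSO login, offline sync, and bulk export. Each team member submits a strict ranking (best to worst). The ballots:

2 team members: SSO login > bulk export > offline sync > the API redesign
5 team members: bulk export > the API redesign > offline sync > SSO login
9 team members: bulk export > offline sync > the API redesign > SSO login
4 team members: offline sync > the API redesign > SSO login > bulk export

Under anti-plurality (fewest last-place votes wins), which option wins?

Last-place votes: the API redesign 2, SSO login 14, offline sync 0, bulk export 4.
offline sync is ranked last by the fewest voters, so offline sync wins.

offline sync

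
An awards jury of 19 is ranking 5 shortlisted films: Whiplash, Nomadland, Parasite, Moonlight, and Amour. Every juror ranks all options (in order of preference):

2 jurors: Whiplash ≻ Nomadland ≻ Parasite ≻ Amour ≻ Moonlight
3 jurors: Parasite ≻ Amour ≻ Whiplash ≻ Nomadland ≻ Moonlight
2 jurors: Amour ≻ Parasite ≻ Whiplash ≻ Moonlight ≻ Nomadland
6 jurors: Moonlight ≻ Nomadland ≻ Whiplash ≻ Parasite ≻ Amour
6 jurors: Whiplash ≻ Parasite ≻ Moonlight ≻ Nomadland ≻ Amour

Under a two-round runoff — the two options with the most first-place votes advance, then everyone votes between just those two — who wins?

Round 1 first-place votes: Whiplash 8, Nomadland 0, Parasite 3, Moonlight 6, Amour 2.
Whiplash and Moonlight advance.
Runoff: Whiplash is preferred to Moonlight by 13 voters; Moonlight by 6.
Whiplash wins the runoff.

Whiplash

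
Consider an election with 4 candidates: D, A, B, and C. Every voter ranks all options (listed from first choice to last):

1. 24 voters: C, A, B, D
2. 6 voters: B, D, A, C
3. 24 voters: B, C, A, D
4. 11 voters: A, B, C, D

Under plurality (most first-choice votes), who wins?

First-place votes: D 0, A 11, B 30, C 24.
B has the most first-place votes.

B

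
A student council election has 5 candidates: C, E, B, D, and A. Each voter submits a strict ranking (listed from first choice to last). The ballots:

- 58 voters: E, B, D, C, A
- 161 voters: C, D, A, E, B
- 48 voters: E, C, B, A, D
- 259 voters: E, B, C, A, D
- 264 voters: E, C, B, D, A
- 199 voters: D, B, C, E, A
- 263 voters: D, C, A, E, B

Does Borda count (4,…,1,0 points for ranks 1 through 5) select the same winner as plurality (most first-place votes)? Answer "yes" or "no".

Borda — scores: C 3343, E 3139, B 2172, D 2711, A 1155. Winner: C.
Plurality — first-place votes: C 161, E 629, B 0, D 462, A 0. Winner: E.
The two methods disagree.

no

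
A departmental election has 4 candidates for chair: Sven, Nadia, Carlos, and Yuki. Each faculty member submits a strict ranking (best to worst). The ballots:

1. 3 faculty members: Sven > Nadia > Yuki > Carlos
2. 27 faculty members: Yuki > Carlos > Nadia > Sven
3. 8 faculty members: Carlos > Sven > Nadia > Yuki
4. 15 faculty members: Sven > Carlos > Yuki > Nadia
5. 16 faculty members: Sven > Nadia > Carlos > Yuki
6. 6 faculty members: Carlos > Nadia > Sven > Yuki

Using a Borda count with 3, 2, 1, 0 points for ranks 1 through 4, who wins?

Sven: 3·3 + 27·0 + 8·2 + 15·3 + 16·3 + 6·1 = 124
Nadia: 3·2 + 27·1 + 8·1 + 15·0 + 16·2 + 6·2 = 85
Carlos: 3·0 + 27·2 + 8·3 + 15·2 + 16·1 + 6·3 = 142
Yuki: 3·1 + 27·3 + 8·0 + 15·1 + 16·0 + 6·0 = 99
Carlos has the highest Borda score (142).

Carlos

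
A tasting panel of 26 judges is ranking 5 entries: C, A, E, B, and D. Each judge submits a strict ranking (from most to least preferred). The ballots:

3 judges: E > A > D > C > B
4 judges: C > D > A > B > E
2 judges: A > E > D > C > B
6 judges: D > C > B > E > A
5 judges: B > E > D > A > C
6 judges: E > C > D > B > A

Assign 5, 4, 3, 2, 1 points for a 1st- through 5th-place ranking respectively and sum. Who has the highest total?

C: 3·2 + 4·5 + 2·2 + 6·4 + 5·1 + 6·4 = 83
A: 3·4 + 4·3 + 2·5 + 6·1 + 5·2 + 6·1 = 56
E: 3·5 + 4·1 + 2·4 + 6·2 + 5·4 + 6·5 = 89
B: 3·1 + 4·2 + 2·1 + 6·3 + 5·5 + 6·2 = 68
D: 3·3 + 4·4 + 2·3 + 6·5 + 5·3 + 6·3 = 94
D has the highest Borda score (94).

D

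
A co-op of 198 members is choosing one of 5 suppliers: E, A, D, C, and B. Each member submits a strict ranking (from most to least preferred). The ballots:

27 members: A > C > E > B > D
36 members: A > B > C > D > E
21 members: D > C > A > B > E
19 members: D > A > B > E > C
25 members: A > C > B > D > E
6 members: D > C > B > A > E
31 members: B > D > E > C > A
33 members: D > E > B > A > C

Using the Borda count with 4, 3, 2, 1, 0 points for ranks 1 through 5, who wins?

E: 27·2 + 36·0 + 21·0 + 19·1 + 25·0 + 6·0 + 31·2 + 33·3 = 234
A: 27·4 + 36·4 + 21·2 + 19·3 + 25·4 + 6·1 + 31·0 + 33·1 = 490
D: 27·0 + 36·1 + 21·4 + 19·4 + 25·1 + 6·4 + 31·3 + 33·4 = 470
C: 27·3 + 36·2 + 21·3 + 19·0 + 25·3 + 6·3 + 31·1 + 33·0 = 340
B: 27·1 + 36·3 + 21·1 + 19·2 + 25·2 + 6·2 + 31·4 + 33·2 = 446
A has the highest Borda score (490).

A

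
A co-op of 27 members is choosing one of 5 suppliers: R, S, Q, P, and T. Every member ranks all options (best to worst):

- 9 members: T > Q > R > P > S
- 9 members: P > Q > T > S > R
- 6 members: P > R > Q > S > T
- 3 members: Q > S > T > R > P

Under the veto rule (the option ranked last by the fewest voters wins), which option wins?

Last-place votes: R 9, S 9, Q 0, P 3, T 6.
Q is ranked last by the fewest voters, so Q wins.

Q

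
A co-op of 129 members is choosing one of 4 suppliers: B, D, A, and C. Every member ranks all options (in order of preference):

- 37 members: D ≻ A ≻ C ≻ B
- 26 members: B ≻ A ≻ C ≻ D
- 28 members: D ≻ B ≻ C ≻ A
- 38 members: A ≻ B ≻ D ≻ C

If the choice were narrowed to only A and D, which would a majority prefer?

Voters preferring A to D: 64; preferring D to A: 65.
D wins the head-to-head.

D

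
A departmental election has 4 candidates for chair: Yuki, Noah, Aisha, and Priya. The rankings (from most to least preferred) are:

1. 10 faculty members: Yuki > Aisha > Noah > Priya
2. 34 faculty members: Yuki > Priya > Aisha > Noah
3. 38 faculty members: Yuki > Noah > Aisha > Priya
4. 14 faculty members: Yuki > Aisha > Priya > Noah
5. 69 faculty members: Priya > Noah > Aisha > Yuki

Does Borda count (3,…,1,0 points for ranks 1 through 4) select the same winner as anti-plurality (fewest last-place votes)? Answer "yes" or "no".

no

Borda — scores: Yuki 288, Noah 224, Aisha 189, Priya 289. Winner: Priya.
Anti-plurality — last-place votes: Yuki 69, Noah 48, Aisha 0, Priya 48. Winner: Aisha.
The two methods disagree.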